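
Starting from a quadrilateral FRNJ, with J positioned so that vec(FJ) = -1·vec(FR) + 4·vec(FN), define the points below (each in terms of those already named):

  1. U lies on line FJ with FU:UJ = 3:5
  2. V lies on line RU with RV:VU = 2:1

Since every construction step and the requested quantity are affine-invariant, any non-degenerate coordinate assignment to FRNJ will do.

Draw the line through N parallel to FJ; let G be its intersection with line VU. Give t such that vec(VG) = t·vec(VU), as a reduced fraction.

t = 1/4

Work in coordinates with F = (0, 0), R = (1, 0), N = (0, 1), J = (-1, 4).
1. U lies on line FJ with FU:UJ = 3:5 ⇒ U = (-3/8, 3/2)
2. V lies on line RU with RV:VU = 2:1 ⇒ V = (1/12, 1)
through N parallel to FJ: direction (-1, 4); meets VU at G = (-1/32, 9/8)
G = V + t·(U−V) with t = 1/4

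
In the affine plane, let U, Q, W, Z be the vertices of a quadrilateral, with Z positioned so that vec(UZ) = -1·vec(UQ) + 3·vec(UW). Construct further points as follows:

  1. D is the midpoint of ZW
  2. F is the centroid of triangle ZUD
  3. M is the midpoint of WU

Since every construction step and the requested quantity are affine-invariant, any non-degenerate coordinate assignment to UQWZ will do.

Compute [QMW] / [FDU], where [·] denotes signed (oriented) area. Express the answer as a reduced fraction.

[QMW]:[FDU] = 3

Work in coordinates with U = (0, 0), Q = (1, 0), W = (0, 1), Z = (-1, 3).
1. D is the midpoint of ZW ⇒ D = (-1/2, 2)
2. F is the centroid of triangle ZUD ⇒ F = (-1/2, 5/3)
3. M is the midpoint of WU ⇒ M = (0, 1/2)
2·[QMW] = -1/2, 2·[FDU] = -1/6
[QMW]:[FDU] = -1/2:-1/6 = 3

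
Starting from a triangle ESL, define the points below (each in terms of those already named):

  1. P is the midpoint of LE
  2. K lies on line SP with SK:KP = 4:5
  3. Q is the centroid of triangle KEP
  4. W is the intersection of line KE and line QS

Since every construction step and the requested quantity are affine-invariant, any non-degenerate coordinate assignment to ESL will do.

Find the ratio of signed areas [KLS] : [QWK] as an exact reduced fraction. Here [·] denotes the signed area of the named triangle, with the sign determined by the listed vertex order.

[KLS]:[QWK] = -51/5

Assign E = (0, 0), S = (1, 0), L = (0, 1) — the answer is frame-independent, so this choice is without loss of generality.
1. P is the midpoint of LE ⇒ P = (0, 1/2)
2. K lies on line SP with SK:KP = 4:5 ⇒ K = (5/9, 2/9)
3. Q is the centroid of triangle KEP ⇒ Q = (5/27, 13/54)
4. W is the intersection of line KE and line QS ⇒ W = (65/153, 26/153)
2·[KLS] = -2/9, 2·[QWK] = 10/459
[KLS]:[QWK] = -2/9:10/459 = -51/5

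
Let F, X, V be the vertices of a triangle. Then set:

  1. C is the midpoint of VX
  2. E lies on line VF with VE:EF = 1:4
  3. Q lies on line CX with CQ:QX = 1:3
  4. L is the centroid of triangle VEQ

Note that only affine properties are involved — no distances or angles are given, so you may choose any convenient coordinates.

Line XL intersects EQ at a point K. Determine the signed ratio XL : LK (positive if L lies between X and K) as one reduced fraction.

XL:LK = -14/5

Set F = (0, 0), X = (1, 0), V = (0, 1); any affine frame gives the same invariant.
1. C is the midpoint of VX ⇒ C = (1/2, 1/2)
2. E lies on line VF with VE:EF = 1:4 ⇒ E = (0, 4/5)
3. Q lies on line CX with CQ:QX = 1:3 ⇒ Q = (5/8, 3/8)
4. L is the centroid of triangle VEQ ⇒ L = (5/24, 29/40)
line XL meets EQ at K = (55/112, 261/560)
L = X + t·(K−X) with t = 14/9, so XL:LK = 14/9:-5/9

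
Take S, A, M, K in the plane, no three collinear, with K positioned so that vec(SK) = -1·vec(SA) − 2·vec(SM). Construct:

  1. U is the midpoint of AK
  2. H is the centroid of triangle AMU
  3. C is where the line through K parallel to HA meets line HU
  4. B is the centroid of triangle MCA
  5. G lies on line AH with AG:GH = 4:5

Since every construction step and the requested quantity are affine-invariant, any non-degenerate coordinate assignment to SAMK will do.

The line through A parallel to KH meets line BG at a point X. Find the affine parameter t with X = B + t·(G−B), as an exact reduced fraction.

t = 15/7

Work in coordinates with S = (0, 0), A = (1, 0), M = (0, 1), K = (-1, -2).
1. U is the midpoint of AK ⇒ U = (0, -1)
2. H is the centroid of triangle AMU ⇒ H = (1/3, 0)
3. C is where the line through K parallel to HA meets line HU ⇒ C = (-1/3, -2)
4. B is the centroid of triangle MCA ⇒ B = (2/9, -1/3)
5. G lies on line AH with AG:GH = 4:5 ⇒ G = (19/27, 0)
through A parallel to KH: direction (4/3, 2); meets BG at X = (79/63, 8/21)
X = B + t·(G−B) with t = 15/7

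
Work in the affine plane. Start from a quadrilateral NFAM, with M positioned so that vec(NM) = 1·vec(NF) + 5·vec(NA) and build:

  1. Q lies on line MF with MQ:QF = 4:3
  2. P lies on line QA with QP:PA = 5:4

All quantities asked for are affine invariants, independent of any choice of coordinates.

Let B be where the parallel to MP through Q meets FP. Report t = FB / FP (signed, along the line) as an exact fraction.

Set N = (0, 0), F = (1, 0), A = (0, 1), M = (1, 5); any affine frame gives the same invariant.
1. Q lies on line MF with MQ:QF = 4:3 ⇒ Q = (1, 15/7)
2. P lies on line QA with QP:PA = 5:4 ⇒ P = (4/9, 95/63)
through Q parallel to MP: direction (-5/9, -220/63); meets FP at B = (16/21, 95/147)
B = F + t·(P−F) with t = 3/7

t = 3/7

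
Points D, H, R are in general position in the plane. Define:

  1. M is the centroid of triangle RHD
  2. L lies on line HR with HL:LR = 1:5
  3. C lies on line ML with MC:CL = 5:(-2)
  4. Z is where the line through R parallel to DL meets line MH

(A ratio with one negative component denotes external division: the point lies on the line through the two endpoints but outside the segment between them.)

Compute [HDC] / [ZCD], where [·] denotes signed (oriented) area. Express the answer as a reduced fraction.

Assign D = (0, 0), H = (1, 0), R = (0, 1) — the answer is frame-independent, so this choice is without loss of generality.
1. M is the centroid of triangle RHD ⇒ M = (1/3, 1/3)
2. L lies on line HR with HL:LR = 1:5 ⇒ L = (5/6, 1/6)
3. C lies on line ML with MC:CL = 5:(-2) ⇒ C = (7/6, 1/18)
4. Z is where the line through R parallel to DL meets line MH ⇒ Z = (-5/7, 6/7)
2·[HDC] = -1/18, 2·[ZCD] = -131/126
[HDC]:[ZCD] = -1/18:-131/126 = 7/131

[HDC]:[ZCD] = 7/131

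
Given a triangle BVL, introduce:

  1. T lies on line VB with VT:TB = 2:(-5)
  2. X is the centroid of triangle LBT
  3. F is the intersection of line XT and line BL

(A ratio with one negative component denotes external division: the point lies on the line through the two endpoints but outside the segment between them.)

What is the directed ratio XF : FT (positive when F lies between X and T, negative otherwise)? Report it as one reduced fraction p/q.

XF:FT = -1/3

Assign B = (0, 0), V = (1, 0), L = (0, 1) — the answer is frame-independent, so this choice is without loss of generality.
1. T lies on line VB with VT:TB = 2:(-5) ⇒ T = (5/3, 0)
2. X is the centroid of triangle LBT ⇒ X = (5/9, 1/3)
3. F is the intersection of line XT and line BL ⇒ F = (0, 1/2)
F = X + t·(T−X) with t = -1/2, so XF:FT = t:(1−t) = -1/2:3/2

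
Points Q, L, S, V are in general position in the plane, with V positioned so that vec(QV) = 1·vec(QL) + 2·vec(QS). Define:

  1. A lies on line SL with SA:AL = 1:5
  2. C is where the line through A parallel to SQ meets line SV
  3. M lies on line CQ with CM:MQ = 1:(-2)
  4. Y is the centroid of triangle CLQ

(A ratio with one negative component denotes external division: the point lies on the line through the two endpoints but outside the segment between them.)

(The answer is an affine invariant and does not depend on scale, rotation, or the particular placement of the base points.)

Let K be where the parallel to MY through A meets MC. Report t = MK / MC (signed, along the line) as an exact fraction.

t = 22/21

Work in coordinates with Q = (0, 0), L = (1, 0), S = (0, 1), V = (1, 2).
1. A lies on line SL with SA:AL = 1:5 ⇒ A = (1/6, 5/6)
2. C is where the line through A parallel to SQ meets line SV ⇒ C = (1/6, 7/6)
3. M lies on line CQ with CM:MQ = 1:(-2) ⇒ M = (1/3, 7/3)
4. Y is the centroid of triangle CLQ ⇒ Y = (7/18, 7/18)
through A parallel to MY: direction (1/18, -35/18); meets MC at K = (10/63, 10/9)
K = M + t·(C−M) with t = 22/21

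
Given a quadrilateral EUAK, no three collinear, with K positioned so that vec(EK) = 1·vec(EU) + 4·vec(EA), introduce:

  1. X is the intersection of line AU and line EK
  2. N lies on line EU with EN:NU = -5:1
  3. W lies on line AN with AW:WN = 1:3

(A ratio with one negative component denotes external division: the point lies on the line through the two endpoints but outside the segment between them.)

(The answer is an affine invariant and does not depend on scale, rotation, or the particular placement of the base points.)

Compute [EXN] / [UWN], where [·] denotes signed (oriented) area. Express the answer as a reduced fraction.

[EXN]:[UWN] = 16/3

Assign E = (0, 0), U = (1, 0), A = (0, 1), K = (1, 4) — the answer is frame-independent, so this choice is without loss of generality.
1. X is the intersection of line AU and line EK ⇒ X = (1/5, 4/5)
2. N lies on line EU with EN:NU = -5:1 ⇒ N = (5/4, 0)
3. W lies on line AN with AW:WN = 1:3 ⇒ W = (5/16, 3/4)
2·[EXN] = -1, 2·[UWN] = -3/16
[EXN]:[UWN] = -1:-3/16 = 16/3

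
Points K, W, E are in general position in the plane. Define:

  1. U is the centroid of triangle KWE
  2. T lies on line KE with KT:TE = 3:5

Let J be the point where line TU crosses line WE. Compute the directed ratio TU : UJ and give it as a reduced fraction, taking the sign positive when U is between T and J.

Set K = (0, 0), W = (1, 0), E = (0, 1); any affine frame gives the same invariant.
1. U is the centroid of triangle KWE ⇒ U = (1/3, 1/3)
2. T lies on line KE with KT:TE = 3:5 ⇒ T = (0, 3/8)
line TU meets WE at J = (5/7, 2/7)
U = T + t·(J−T) with t = 7/15, so TU:UJ = 7/15:8/15

TU:UJ = 7/8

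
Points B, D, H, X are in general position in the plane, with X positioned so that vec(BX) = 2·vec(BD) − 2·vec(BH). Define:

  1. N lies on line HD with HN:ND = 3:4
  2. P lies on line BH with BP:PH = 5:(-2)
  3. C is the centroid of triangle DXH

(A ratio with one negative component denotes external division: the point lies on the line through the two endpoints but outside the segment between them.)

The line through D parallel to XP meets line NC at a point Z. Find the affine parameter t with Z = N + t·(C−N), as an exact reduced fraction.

Choose coordinates B = (0, 0), D = (1, 0), H = (0, 1), X = (2, -2).
1. N lies on line HD with HN:ND = 3:4 ⇒ N = (3/7, 4/7)
2. P lies on line BH with BP:PH = 5:(-2) ⇒ P = (0, 5/3)
3. C is the centroid of triangle DXH ⇒ C = (1, -1/3)
through D parallel to XP: direction (-2, 11/3); meets NC at Z = (7/3, -22/9)
Z = N + t·(C−N) with t = 10/3

t = 10/3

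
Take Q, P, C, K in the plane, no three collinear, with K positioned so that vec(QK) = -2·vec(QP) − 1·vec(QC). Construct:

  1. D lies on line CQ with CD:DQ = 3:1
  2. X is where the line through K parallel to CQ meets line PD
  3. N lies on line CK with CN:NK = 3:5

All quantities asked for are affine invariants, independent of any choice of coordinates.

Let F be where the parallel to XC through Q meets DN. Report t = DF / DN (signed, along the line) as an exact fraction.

Assign Q = (0, 0), P = (1, 0), C = (0, 1), K = (-2, -1) — the answer is frame-independent, so this choice is without loss of generality.
1. D lies on line CQ with CD:DQ = 3:1 ⇒ D = (0, 1/4)
2. X is where the line through K parallel to CQ meets line PD ⇒ X = (-2, 3/4)
3. N lies on line CK with CN:NK = 3:5 ⇒ N = (-3/4, 1/4)
through Q parallel to XC: direction (2, 1/4); meets DN at F = (2, 1/4)
F = D + t·(N−D) with t = -8/3

t = -8/3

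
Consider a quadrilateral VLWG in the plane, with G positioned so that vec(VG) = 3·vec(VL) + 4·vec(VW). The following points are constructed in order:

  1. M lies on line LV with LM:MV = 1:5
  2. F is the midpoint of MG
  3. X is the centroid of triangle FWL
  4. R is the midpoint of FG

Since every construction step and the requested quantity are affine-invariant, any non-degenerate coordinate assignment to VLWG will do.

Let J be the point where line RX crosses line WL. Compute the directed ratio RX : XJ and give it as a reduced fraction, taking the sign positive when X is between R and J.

RX:XJ = 251/70

Work in coordinates with V = (0, 0), L = (1, 0), W = (0, 1), G = (3, 4).
1. M lies on line LV with LM:MV = 1:5 ⇒ M = (5/6, 0)
2. F is the midpoint of MG ⇒ F = (23/12, 2)
3. X is the centroid of triangle FWL ⇒ X = (35/36, 1)
4. R is the midpoint of FG ⇒ R = (59/24, 3)
line RX meets WL at J = (140/251, 111/251)
X = R + t·(J−R) with t = 251/321, so RX:XJ = 251/321:70/321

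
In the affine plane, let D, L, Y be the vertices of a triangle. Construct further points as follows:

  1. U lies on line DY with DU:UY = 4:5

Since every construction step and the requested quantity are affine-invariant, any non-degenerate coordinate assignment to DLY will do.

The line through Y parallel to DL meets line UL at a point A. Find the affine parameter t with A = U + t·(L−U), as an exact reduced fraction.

Set D = (0, 0), L = (1, 0), Y = (0, 1); any affine frame gives the same invariant.
1. U lies on line DY with DU:UY = 4:5 ⇒ U = (0, 4/9)
through Y parallel to DL: direction (1, 0); meets UL at A = (-5/4, 1)
A = U + t·(L−U) with t = -5/4

t = -5/4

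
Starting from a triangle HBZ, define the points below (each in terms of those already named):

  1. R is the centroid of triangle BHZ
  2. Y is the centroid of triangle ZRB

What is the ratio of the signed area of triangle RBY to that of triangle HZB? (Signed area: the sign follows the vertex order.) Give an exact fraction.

[RBY]:[HZB] = -1/9

Work in coordinates with H = (0, 0), B = (1, 0), Z = (0, 1).
1. R is the centroid of triangle BHZ ⇒ R = (1/3, 1/3)
2. Y is the centroid of triangle ZRB ⇒ Y = (4/9, 4/9)
2·[RBY] = 1/9, 2·[HZB] = -1
[RBY]:[HZB] = 1/9:-1 = -1/9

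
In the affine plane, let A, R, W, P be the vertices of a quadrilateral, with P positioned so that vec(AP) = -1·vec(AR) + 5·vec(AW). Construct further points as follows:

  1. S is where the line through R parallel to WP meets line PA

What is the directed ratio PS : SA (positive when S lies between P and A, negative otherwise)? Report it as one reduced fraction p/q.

Set A = (0, 0), R = (1, 0), W = (0, 1), P = (-1, 5); any affine frame gives the same invariant.
1. S is where the line through R parallel to WP meets line PA ⇒ S = (-4, 20)
S = P + t·(A−P) with t = -3, so PS:SA = t:(1−t) = -3:4

PS:SA = -3/4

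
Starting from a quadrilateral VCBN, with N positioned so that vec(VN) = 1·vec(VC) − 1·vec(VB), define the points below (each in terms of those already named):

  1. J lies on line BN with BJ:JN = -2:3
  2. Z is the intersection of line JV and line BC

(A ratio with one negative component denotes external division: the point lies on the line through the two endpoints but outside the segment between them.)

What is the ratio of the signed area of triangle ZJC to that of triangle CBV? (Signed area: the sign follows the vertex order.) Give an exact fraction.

[ZJC]:[CBV] = -10/3

Set V = (0, 0), C = (1, 0), B = (0, 1), N = (1, -1); any affine frame gives the same invariant.
1. J lies on line BN with BJ:JN = -2:3 ⇒ J = (-2, 5)
2. Z is the intersection of line JV and line BC ⇒ Z = (-2/3, 5/3)
2·[ZJC] = -10/3, 2·[CBV] = 1
[ZJC]:[CBV] = -10/3:1 = -10/3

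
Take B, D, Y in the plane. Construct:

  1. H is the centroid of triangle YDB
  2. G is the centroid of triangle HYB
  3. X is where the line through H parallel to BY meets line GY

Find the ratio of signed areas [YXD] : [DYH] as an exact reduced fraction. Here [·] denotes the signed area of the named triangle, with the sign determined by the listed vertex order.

Choose coordinates B = (0, 0), D = (1, 0), Y = (0, 1).
1. H is the centroid of triangle YDB ⇒ H = (1/3, 1/3)
2. G is the centroid of triangle HYB ⇒ G = (1/9, 4/9)
3. X is where the line through H parallel to BY meets line GY ⇒ X = (1/3, -2/3)
2·[YXD] = 4/3, 2·[DYH] = 1/3
[YXD]:[DYH] = 4/3:1/3 = 4

[YXD]:[DYH] = 4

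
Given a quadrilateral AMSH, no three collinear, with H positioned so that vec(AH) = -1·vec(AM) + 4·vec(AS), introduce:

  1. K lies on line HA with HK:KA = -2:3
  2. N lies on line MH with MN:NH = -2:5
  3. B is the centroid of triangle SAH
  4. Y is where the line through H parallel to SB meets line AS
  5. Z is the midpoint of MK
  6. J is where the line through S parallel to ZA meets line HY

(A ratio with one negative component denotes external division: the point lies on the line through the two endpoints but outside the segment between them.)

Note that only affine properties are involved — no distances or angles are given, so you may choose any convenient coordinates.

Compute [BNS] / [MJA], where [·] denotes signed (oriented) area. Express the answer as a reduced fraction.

[BNS]:[MJA] = -2/15

Set A = (0, 0), M = (1, 0), S = (0, 1), H = (-1, 4); any affine frame gives the same invariant.
1. K lies on line HA with HK:KA = -2:3 ⇒ K = (-3, 12)
2. N lies on line MH with MN:NH = -2:5 ⇒ N = (7/3, -8/3)
3. B is the centroid of triangle SAH ⇒ B = (-1/3, 5/3)
4. Y is where the line through H parallel to SB meets line AS ⇒ Y = (0, 2)
5. Z is the midpoint of MK ⇒ Z = (-1, 6)
6. J is where the line through S parallel to ZA meets line HY ⇒ J = (-1/4, 5/2)
2·[BNS] = -1/3, 2·[MJA] = 5/2
[BNS]:[MJA] = -1/3:5/2 = -2/15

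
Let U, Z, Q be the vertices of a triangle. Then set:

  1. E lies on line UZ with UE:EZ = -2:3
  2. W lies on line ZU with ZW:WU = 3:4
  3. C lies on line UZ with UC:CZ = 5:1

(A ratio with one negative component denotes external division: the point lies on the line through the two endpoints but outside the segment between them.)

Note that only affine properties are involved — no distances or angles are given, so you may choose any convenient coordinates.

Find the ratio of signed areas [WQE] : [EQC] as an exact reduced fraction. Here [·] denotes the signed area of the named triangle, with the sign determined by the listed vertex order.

Assign U = (0, 0), Z = (1, 0), Q = (0, 1) — the answer is frame-independent, so this choice is without loss of generality.
1. E lies on line UZ with UE:EZ = -2:3 ⇒ E = (-2, 0)
2. W lies on line ZU with ZW:WU = 3:4 ⇒ W = (4/7, 0)
3. C lies on line UZ with UC:CZ = 5:1 ⇒ C = (5/6, 0)
2·[WQE] = 18/7, 2·[EQC] = -17/6
[WQE]:[EQC] = 18/7:-17/6 = -108/119

[WQE]:[EQC] = -108/119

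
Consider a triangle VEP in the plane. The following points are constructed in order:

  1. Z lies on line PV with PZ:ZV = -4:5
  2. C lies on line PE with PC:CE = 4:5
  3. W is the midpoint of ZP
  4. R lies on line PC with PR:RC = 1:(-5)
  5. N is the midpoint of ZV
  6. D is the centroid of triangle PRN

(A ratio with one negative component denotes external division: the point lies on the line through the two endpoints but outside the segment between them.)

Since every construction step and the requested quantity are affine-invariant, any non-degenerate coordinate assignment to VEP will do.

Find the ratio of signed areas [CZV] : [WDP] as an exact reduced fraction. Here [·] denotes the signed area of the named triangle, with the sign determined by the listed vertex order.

Work in coordinates with V = (0, 0), E = (1, 0), P = (0, 1).
1. Z lies on line PV with PZ:ZV = -4:5 ⇒ Z = (0, 5)
2. C lies on line PE with PC:CE = 4:5 ⇒ C = (4/9, 5/9)
3. W is the midpoint of ZP ⇒ W = (0, 3)
4. R lies on line PC with PR:RC = 1:(-5) ⇒ R = (-1/9, 10/9)
5. N is the midpoint of ZV ⇒ N = (0, 5/2)
6. D is the centroid of triangle PRN ⇒ D = (-1/27, 83/54)
2·[CZV] = 20/9, 2·[WDP] = 2/27
[CZV]:[WDP] = 20/9:2/27 = 30

[CZV]:[WDP] = 30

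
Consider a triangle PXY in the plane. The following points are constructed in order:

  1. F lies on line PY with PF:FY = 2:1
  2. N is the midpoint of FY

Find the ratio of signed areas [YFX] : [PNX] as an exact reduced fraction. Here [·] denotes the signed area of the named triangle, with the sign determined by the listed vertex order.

[YFX]:[PNX] = -2/5

Assign P = (0, 0), X = (1, 0), Y = (0, 1) — the answer is frame-independent, so this choice is without loss of generality.
1. F lies on line PY with PF:FY = 2:1 ⇒ F = (0, 2/3)
2. N is the midpoint of FY ⇒ N = (0, 5/6)
2·[YFX] = 1/3, 2·[PNX] = -5/6
[YFX]:[PNX] = 1/3:-5/6 = -2/5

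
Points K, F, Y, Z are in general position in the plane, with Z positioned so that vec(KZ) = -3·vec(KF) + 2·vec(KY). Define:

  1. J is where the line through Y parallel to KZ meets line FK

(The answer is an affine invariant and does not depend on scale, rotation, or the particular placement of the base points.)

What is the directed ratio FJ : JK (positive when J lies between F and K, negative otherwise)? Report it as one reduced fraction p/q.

Set K = (0, 0), F = (1, 0), Y = (0, 1), Z = (-3, 2); any affine frame gives the same invariant.
1. J is where the line through Y parallel to KZ meets line FK ⇒ J = (3/2, 0)
J = F + t·(K−F) with t = -1/2, so FJ:JK = t:(1−t) = -1/2:3/2

FJ:JK = -1/3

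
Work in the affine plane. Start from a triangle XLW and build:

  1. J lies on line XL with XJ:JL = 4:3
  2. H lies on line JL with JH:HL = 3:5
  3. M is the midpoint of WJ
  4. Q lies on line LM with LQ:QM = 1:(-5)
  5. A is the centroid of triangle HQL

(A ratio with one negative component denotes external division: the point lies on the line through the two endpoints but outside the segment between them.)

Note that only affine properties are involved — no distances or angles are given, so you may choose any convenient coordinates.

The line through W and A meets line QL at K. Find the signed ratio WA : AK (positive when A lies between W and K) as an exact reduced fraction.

WA:AK = -29/5

Work in coordinates with X = (0, 0), L = (1, 0), W = (0, 1).
1. J lies on line XL with XJ:JL = 4:3 ⇒ J = (4/7, 0)
2. H lies on line JL with JH:HL = 3:5 ⇒ H = (41/56, 0)
3. M is the midpoint of WJ ⇒ M = (2/7, 1/2)
4. Q lies on line LM with LQ:QM = 1:(-5) ⇒ Q = (33/28, -1/8)
5. A is the centroid of triangle HQL ⇒ A = (163/168, -1/24)
line WA meets QL at K = (163/203, 4/29)
A = W + t·(K−W) with t = 29/24, so WA:AK = 29/24:-5/24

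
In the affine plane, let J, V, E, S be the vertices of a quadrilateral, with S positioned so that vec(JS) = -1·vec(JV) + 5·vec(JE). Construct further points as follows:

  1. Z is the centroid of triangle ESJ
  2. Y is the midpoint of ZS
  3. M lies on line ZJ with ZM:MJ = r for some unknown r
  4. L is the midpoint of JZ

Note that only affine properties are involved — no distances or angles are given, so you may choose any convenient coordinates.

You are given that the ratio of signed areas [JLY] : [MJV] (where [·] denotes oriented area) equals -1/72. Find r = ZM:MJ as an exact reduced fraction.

r = -4/3

Work in coordinates with J = (0, 0), V = (1, 0), E = (0, 1), S = (-1, 5).
1. Z is the centroid of triangle ESJ ⇒ Z = (-1/3, 2)
2. Y is the midpoint of ZS ⇒ Y = (-2/3, 7/2)
3. With ZM:MJ = r, write λ = r/(r+1) so M = Z + λ·(J−Z); M is affine-linear in λ
4. L is the midpoint of JZ ⇒ L = (-1/6, 1)
Every point depending on M is an affine combination of M and λ-independent points, so each such coordinate is linear in λ; the λ² term in each signed area is a multiple of (J−Z)×(J−Z) = 0, so 2·[JLY] and 2·[MJV] are each linear in λ. Evaluating at λ=0 and λ=1:
  2·[JLY] = 1/12,   2·[MJV] = -2·λ + 2
So [JLY]:[MJV] = (1/12) / (-2·λ + 2). Setting this equal to -1/72:
  1/12 = -1/72·(-2·λ + 2)  ⇒  λ = 4
Then r = λ/(1−λ) = (4)/(-3) = -4/3. Check: with r = -4/3, M = (1, -6) and [JLY]:[MJV] = -1/72 as required.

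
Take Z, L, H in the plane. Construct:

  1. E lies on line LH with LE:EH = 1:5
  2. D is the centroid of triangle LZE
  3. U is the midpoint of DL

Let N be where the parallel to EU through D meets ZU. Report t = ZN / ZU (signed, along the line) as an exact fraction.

t = 3/4

Set Z = (0, 0), L = (1, 0), H = (0, 1); any affine frame gives the same invariant.
1. E lies on line LH with LE:EH = 1:5 ⇒ E = (5/6, 1/6)
2. D is the centroid of triangle LZE ⇒ D = (11/18, 1/18)
3. U is the midpoint of DL ⇒ U = (29/36, 1/36)
through D parallel to EU: direction (-1/36, -5/36); meets ZU at N = (29/48, 1/48)
N = Z + t·(U−Z) with t = 3/4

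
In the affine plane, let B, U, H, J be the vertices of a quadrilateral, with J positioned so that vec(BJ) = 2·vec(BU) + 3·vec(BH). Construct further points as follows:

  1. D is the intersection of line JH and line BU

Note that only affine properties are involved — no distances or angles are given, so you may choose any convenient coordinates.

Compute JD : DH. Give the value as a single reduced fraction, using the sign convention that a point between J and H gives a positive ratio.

Set B = (0, 0), U = (1, 0), H = (0, 1), J = (2, 3); any affine frame gives the same invariant.
1. D is the intersection of line JH and line BU ⇒ D = (-1, 0)
D = J + t·(H−J) with t = 3/2, so JD:DH = t:(1−t) = 3/2:-1/2

JD:DH = -3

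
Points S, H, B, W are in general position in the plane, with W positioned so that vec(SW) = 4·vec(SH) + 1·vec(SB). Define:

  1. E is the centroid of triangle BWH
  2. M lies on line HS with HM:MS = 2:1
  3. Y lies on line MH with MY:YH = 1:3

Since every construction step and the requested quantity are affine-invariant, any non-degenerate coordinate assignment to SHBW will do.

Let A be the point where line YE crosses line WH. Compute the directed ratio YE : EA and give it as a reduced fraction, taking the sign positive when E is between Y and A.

YE:EA = -5/8

Choose coordinates S = (0, 0), H = (1, 0), B = (0, 1), W = (4, 1).
1. E is the centroid of triangle BWH ⇒ E = (5/3, 2/3)
2. M lies on line HS with HM:MS = 2:1 ⇒ M = (1/3, 0)
3. Y lies on line MH with MY:YH = 1:3 ⇒ Y = (1/2, 0)
line YE meets WH at A = (-1/5, -2/5)
E = Y + t·(A−Y) with t = -5/3, so YE:EA = -5/3:8/3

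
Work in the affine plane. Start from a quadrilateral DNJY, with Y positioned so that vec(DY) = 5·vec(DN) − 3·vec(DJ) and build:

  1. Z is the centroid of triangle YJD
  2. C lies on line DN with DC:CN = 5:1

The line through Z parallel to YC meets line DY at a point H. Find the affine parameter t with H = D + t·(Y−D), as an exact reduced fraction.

Set D = (0, 0), N = (1, 0), J = (0, 1), Y = (5, -3); any affine frame gives the same invariant.
1. Z is the centroid of triangle YJD ⇒ Z = (5/3, -2/3)
2. C lies on line DN with DC:CN = 5:1 ⇒ C = (5/6, 0)
through Z parallel to YC: direction (-25/6, 3); meets DY at H = (40/9, -8/3)
H = D + t·(Y−D) with t = 8/9

t = 8/9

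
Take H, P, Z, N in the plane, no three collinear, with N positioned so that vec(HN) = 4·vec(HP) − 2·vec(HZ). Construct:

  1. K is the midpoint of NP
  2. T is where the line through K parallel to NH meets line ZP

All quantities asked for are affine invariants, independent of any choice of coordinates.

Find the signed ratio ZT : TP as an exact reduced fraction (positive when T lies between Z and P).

ZT:TP = -3

Assign H = (0, 0), P = (1, 0), Z = (0, 1), N = (4, -2) — the answer is frame-independent, so this choice is without loss of generality.
1. K is the midpoint of NP ⇒ K = (5/2, -1)
2. T is where the line through K parallel to NH meets line ZP ⇒ T = (3/2, -1/2)
T = Z + t·(P−Z) with t = 3/2, so ZT:TP = t:(1−t) = 3/2:-1/2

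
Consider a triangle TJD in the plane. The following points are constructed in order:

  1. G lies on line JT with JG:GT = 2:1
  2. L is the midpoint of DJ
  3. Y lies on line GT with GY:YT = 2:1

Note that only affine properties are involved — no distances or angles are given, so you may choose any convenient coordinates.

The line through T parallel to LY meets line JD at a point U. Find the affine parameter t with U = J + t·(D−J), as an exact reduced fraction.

t = 9/16

Set T = (0, 0), J = (1, 0), D = (0, 1); any affine frame gives the same invariant.
1. G lies on line JT with JG:GT = 2:1 ⇒ G = (1/3, 0)
2. L is the midpoint of DJ ⇒ L = (1/2, 1/2)
3. Y lies on line GT with GY:YT = 2:1 ⇒ Y = (1/9, 0)
through T parallel to LY: direction (-7/18, -1/2); meets JD at U = (7/16, 9/16)
U = J + t·(D−J) with t = 9/16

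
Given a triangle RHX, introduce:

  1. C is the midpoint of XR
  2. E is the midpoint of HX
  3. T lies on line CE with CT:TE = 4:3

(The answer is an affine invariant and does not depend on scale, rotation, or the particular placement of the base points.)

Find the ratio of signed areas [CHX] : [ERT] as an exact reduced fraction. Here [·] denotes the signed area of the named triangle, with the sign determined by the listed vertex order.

[CHX]:[ERT] = -14/3

Assign R = (0, 0), H = (1, 0), X = (0, 1) — the answer is frame-independent, so this choice is without loss of generality.
1. C is the midpoint of XR ⇒ C = (0, 1/2)
2. E is the midpoint of HX ⇒ E = (1/2, 1/2)
3. T lies on line CE with CT:TE = 4:3 ⇒ T = (2/7, 1/2)
2·[CHX] = 1/2, 2·[ERT] = -3/28
[CHX]:[ERT] = 1/2:-3/28 = -14/3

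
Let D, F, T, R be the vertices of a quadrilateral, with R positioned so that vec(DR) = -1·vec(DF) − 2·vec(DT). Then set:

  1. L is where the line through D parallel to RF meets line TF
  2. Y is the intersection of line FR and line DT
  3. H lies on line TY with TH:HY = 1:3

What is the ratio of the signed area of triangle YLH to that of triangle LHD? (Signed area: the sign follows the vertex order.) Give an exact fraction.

Choose coordinates D = (0, 0), F = (1, 0), T = (0, 1), R = (-1, -2).
1. L is where the line through D parallel to RF meets line TF ⇒ L = (1/2, 1/2)
2. Y is the intersection of line FR and line DT ⇒ Y = (0, -1)
3. H lies on line TY with TH:HY = 1:3 ⇒ H = (0, 1/2)
2·[YLH] = 3/4, 2·[LHD] = 1/4
[YLH]:[LHD] = 3/4:1/4 = 3

[YLH]:[LHD] = 3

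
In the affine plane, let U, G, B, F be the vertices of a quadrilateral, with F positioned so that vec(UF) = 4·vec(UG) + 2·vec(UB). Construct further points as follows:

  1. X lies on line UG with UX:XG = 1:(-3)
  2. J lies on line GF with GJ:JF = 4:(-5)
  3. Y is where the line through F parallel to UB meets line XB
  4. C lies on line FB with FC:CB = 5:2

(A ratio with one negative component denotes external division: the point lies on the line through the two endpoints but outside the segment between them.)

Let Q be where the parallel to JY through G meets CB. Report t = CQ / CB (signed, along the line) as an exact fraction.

t = -59/53

Set U = (0, 0), G = (1, 0), B = (0, 1), F = (4, 2); any affine frame gives the same invariant.
1. X lies on line UG with UX:XG = 1:(-3) ⇒ X = (-1/2, 0)
2. J lies on line GF with GJ:JF = 4:(-5) ⇒ J = (-11, -8)
3. Y is where the line through F parallel to UB meets line XB ⇒ Y = (4, 9)
4. C lies on line FB with FC:CB = 5:2 ⇒ C = (8/7, 9/7)
through G parallel to JY: direction (15, 17); meets CB at Q = (128/53, 85/53)
Q = C + t·(B−C) with t = -59/53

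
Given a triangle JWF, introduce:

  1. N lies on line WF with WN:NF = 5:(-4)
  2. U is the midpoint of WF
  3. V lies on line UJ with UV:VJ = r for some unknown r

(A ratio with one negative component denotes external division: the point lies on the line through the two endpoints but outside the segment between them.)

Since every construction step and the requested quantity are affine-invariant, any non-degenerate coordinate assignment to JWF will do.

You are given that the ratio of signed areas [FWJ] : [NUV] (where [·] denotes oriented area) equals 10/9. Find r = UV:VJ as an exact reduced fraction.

Assign J = (0, 0), W = (1, 0), F = (0, 1) — the answer is frame-independent, so this choice is without loss of generality.
1. N lies on line WF with WN:NF = 5:(-4) ⇒ N = (-4, 5)
2. U is the midpoint of WF ⇒ U = (1/2, 1/2)
3. With UV:VJ = r, write λ = r/(r+1) so V = U + λ·(J−U); V is affine-linear in λ
Every point depending on V is an affine combination of V and λ-independent points, so each such coordinate is linear in λ; the λ² term in each signed area is a multiple of (J−U)×(J−U) = 0, so 2·[FWJ] and 2·[NUV] are each linear in λ. Evaluating at λ=0 and λ=1:
  2·[FWJ] = -1,   2·[NUV] = -9/2·λ
So [FWJ]:[NUV] = (-1) / (-9/2·λ). Setting this equal to 10/9:
  -1 = 10/9·(-9/2·λ)  ⇒  λ = 1/5
Then r = λ/(1−λ) = (1/5)/(4/5) = 1/4. Check: with r = 1/4, V = (2/5, 2/5) and [FWJ]:[NUV] = 10/9 as required.

r = 1/4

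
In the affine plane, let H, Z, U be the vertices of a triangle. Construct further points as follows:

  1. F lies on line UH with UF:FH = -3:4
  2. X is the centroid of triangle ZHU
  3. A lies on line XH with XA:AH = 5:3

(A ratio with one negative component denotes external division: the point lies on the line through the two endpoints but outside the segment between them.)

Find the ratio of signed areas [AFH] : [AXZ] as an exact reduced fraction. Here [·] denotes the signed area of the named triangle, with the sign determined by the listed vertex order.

[AFH]:[AXZ] = -12/5

Assign H = (0, 0), Z = (1, 0), U = (0, 1) — the answer is frame-independent, so this choice is without loss of generality.
1. F lies on line UH with UF:FH = -3:4 ⇒ F = (0, 4)
2. X is the centroid of triangle ZHU ⇒ X = (1/3, 1/3)
3. A lies on line XH with XA:AH = 5:3 ⇒ A = (1/8, 1/8)
2·[AFH] = 1/2, 2·[AXZ] = -5/24
[AFH]:[AXZ] = 1/2:-5/24 = -12/5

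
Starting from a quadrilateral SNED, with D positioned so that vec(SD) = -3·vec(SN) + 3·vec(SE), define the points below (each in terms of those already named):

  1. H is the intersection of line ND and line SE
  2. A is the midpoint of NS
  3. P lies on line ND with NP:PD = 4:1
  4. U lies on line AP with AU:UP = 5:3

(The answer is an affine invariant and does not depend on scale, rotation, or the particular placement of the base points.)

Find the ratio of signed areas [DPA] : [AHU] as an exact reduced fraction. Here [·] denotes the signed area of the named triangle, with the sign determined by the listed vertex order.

[DPA]:[AHU] = -32/55

Work in coordinates with S = (0, 0), N = (1, 0), E = (0, 1), D = (-3, 3).
1. H is the intersection of line ND and line SE ⇒ H = (0, 3/4)
2. A is the midpoint of NS ⇒ A = (1/2, 0)
3. P lies on line ND with NP:PD = 4:1 ⇒ P = (-11/5, 12/5)
4. U lies on line AP with AU:UP = 5:3 ⇒ U = (-19/16, 3/2)
2·[DPA] = -3/10, 2·[AHU] = 33/64
[DPA]:[AHU] = -3/10:33/64 = -32/55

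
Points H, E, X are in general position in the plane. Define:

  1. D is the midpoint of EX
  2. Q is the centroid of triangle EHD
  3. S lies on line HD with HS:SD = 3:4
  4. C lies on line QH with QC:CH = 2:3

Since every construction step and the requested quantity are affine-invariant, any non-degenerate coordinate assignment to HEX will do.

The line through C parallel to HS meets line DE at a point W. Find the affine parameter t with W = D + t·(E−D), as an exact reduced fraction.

t = 1/5

Set H = (0, 0), E = (1, 0), X = (0, 1); any affine frame gives the same invariant.
1. D is the midpoint of EX ⇒ D = (1/2, 1/2)
2. Q is the centroid of triangle EHD ⇒ Q = (1/2, 1/6)
3. S lies on line HD with HS:SD = 3:4 ⇒ S = (3/14, 3/14)
4. C lies on line QH with QC:CH = 2:3 ⇒ C = (3/10, 1/10)
through C parallel to HS: direction (3/14, 3/14); meets DE at W = (3/5, 2/5)
W = D + t·(E−D) with t = 1/5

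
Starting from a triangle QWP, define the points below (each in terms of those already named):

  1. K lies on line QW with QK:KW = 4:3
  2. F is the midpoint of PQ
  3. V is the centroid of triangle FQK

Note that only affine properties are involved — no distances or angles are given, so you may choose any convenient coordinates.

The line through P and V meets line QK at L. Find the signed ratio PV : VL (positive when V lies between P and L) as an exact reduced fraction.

PV:VL = 5

Work in coordinates with Q = (0, 0), W = (1, 0), P = (0, 1).
1. K lies on line QW with QK:KW = 4:3 ⇒ K = (4/7, 0)
2. F is the midpoint of PQ ⇒ F = (0, 1/2)
3. V is the centroid of triangle FQK ⇒ V = (4/21, 1/6)
line PV meets QK at L = (8/35, 0)
V = P + t·(L−P) with t = 5/6, so PV:VL = 5/6:1/6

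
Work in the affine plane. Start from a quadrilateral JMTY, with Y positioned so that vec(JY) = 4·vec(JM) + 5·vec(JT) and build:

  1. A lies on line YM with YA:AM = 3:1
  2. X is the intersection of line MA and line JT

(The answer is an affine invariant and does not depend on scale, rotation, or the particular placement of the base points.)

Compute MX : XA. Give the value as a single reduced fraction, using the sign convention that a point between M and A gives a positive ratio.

Choose coordinates J = (0, 0), M = (1, 0), T = (0, 1), Y = (4, 5).
1. A lies on line YM with YA:AM = 3:1 ⇒ A = (7/4, 5/4)
2. X is the intersection of line MA and line JT ⇒ X = (0, -5/3)
X = M + t·(A−M) with t = -4/3, so MX:XA = t:(1−t) = -4/3:7/3

MX:XA = -4/7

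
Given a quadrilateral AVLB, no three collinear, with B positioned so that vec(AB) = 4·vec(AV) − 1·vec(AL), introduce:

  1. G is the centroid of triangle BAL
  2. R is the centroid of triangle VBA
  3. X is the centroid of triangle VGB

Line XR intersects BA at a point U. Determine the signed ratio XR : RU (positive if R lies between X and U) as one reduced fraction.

Choose coordinates A = (0, 0), V = (1, 0), L = (0, 1), B = (4, -1).
1. G is the centroid of triangle BAL ⇒ G = (4/3, 0)
2. R is the centroid of triangle VBA ⇒ R = (5/3, -1/3)
3. X is the centroid of triangle VGB ⇒ X = (19/9, -1/3)
line XR meets BA at U = (4/3, -1/3)
R = X + t·(U−X) with t = 4/7, so XR:RU = 4/7:3/7

XR:RU = 4/3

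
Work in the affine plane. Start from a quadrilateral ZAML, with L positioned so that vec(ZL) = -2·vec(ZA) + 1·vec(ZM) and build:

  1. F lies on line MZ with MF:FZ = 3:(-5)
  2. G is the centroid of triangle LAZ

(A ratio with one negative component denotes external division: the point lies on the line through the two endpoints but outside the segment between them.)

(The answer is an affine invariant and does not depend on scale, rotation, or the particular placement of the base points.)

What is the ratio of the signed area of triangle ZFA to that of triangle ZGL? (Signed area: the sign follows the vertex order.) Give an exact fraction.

Work in coordinates with Z = (0, 0), A = (1, 0), M = (0, 1), L = (-2, 1).
1. F lies on line MZ with MF:FZ = 3:(-5) ⇒ F = (0, 5/2)
2. G is the centroid of triangle LAZ ⇒ G = (-1/3, 1/3)
2·[ZFA] = -5/2, 2·[ZGL] = 1/3
[ZFA]:[ZGL] = -5/2:1/3 = -15/2

[ZFA]:[ZGL] = -15/2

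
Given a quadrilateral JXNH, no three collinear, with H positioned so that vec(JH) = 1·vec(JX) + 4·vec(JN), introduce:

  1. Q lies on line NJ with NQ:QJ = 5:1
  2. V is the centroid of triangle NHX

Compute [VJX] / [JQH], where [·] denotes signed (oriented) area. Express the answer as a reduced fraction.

[VJX]:[JQH] = -10

Work in coordinates with J = (0, 0), X = (1, 0), N = (0, 1), H = (1, 4).
1. Q lies on line NJ with NQ:QJ = 5:1 ⇒ Q = (0, 1/6)
2. V is the centroid of triangle NHX ⇒ V = (2/3, 5/3)
2·[VJX] = 5/3, 2·[JQH] = -1/6
[VJX]:[JQH] = 5/3:-1/6 = -10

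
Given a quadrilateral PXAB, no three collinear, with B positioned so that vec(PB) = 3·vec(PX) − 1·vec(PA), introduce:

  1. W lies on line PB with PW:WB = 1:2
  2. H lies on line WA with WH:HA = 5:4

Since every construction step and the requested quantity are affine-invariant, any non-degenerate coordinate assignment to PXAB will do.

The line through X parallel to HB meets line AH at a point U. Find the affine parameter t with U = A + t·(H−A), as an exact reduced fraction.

t = 31/24

Work in coordinates with P = (0, 0), X = (1, 0), A = (0, 1), B = (3, -1).
1. W lies on line PB with PW:WB = 1:2 ⇒ W = (1, -1/3)
2. H lies on line WA with WH:HA = 5:4 ⇒ H = (4/9, 11/27)
through X parallel to HB: direction (23/9, -38/27); meets AH at U = (31/54, 19/81)
U = A + t·(H−A) with t = 31/24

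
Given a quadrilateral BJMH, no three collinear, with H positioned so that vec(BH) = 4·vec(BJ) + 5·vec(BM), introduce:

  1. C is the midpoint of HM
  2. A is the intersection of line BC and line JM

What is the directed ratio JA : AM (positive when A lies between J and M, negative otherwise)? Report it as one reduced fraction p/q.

JA:AM = 3/2

Assign B = (0, 0), J = (1, 0), M = (0, 1), H = (4, 5) — the answer is frame-independent, so this choice is without loss of generality.
1. C is the midpoint of HM ⇒ C = (2, 3)
2. A is the intersection of line BC and line JM ⇒ A = (2/5, 3/5)
A = J + t·(M−J) with t = 3/5, so JA:AM = t:(1−t) = 3/5:2/5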